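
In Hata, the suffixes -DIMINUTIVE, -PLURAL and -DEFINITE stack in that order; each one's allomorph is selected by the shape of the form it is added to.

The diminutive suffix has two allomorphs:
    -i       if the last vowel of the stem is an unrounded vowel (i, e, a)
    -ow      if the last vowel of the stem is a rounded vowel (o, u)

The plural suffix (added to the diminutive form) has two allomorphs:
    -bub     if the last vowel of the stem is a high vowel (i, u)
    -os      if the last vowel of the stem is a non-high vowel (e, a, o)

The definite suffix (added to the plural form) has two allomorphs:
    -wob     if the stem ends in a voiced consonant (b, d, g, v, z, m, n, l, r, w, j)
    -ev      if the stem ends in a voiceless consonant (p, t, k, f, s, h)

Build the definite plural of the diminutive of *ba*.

The last vowel of *ba* is /a/, which is an unrounded vowel, so the diminutive suffix is -i, giving *bai*.
Since the last vowel of the diminutive form *bai* is /i/ (a high vowel), it takes -bub, giving *baibub*.
The plural form *baibub*: final consonant = /b/, voiced → -wob → *baibubwob*.

baibubwob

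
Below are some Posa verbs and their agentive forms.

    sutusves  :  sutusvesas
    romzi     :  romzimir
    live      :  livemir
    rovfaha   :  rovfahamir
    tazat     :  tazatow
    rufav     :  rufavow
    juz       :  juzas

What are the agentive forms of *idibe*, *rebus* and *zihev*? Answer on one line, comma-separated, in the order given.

idibemir, rebusas, zihevow

Looking at the final sound of each stem: -as when the stem ends in a sibilant (*sutusves*, *juz*); -ow when the stem ends in a non-sibilant consonant (*tazat*, *rufav*); -mir when the stem ends in a vowel (*romzi*, *live*, *rovfaha*).
Since the final sound of *idibe* is /e/ (a vowel), it takes -mir, giving *idibemir*.
Since the final sound of *rebus* is /s/ (a sibilant), it takes -as, giving *rebusas*.
Since the final sound of *zihev* is /v/ (a non-sibilant consonant), it takes -ow, giving *zihevow*.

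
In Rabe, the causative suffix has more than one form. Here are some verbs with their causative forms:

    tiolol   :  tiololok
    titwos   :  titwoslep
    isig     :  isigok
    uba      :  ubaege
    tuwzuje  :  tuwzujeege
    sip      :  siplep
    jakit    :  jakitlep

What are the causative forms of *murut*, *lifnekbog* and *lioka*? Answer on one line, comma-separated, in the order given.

The pattern is voicing of the final sound: -lep when the stem ends in a voiceless consonant (*titwos*, *sip*, *jakit*); -ok when the stem ends in a voiced consonant (*tiolol*, *isig*); -ege when the stem ends in a vowel (*uba*, *tuwzuje*).
*murut* — final sound /t/ (a voiceless consonant) → -lep → *murutlep*.
*lifnekbog* — final sound /g/ (a voiced consonant) → -ok → *lifnekbogok*.
Since the final sound of *lioka* is /a/ (a vowel), it takes -ege, giving *liokaege*.

murutlep, lifnekbogok, liokaege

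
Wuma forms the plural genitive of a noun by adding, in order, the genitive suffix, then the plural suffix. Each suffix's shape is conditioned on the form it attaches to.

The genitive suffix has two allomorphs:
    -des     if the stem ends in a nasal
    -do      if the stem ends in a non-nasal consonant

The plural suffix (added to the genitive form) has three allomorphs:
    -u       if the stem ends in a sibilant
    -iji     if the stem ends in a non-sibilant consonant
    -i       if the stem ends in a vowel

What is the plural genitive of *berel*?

bereldoi

Since the final consonant of *berel* is /l/ (non-nasal), it takes -do, giving *bereldo*.
The genitive form *bereldo*: final sound = /o/, a vowel → -i → *bereldoi*.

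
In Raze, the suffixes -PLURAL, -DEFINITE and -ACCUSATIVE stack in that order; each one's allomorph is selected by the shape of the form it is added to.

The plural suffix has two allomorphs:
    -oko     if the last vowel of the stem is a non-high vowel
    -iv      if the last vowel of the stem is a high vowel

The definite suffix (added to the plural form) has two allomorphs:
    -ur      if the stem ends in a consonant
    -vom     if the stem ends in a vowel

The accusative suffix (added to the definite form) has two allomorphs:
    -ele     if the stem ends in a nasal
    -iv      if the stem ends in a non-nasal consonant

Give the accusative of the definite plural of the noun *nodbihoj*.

*nodbihoj* — last vowel /o/ (a non-high vowel) → -oko → *nodbihojoko*.
The plural form *nodbihojoko*: final sound = /o/, a vowel → -vom → *nodbihojokovom*.
The final consonant of the definite form *nodbihojokovom* is /m/, which is a nasal, so the accusative suffix is -ele, giving *nodbihojokovomele*.

nodbihojokovomele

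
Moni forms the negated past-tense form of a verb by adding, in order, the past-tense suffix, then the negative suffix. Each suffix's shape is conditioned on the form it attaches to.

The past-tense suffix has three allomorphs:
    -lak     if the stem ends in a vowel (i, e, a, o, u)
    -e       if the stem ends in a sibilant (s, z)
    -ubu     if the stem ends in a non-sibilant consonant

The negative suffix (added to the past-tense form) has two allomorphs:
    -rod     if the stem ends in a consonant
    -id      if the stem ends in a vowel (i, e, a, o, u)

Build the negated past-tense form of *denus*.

denuseid

The final sound of *denus* is /s/, which is a sibilant, so the past-tense suffix is -e, giving *denuse*.
The past-tense form *denuse* — final sound /e/ (a vowel) → -id → *denuseid*.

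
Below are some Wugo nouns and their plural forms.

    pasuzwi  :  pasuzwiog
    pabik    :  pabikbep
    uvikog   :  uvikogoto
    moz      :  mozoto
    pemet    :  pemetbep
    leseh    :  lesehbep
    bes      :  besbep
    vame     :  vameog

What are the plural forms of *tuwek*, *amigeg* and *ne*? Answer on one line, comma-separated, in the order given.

tuwekbep, amigegoto, neog

The alternation tracks the final sound of the stem — -bep when the stem ends in a voiceless consonant (*pabik*, *pemet*, *leseh*, *bes*); -oto when the stem ends in a voiced consonant (*uvikog*, *moz*); -og when the stem ends in a vowel (*pasuzwi*, *vame*).
Since the final sound of *tuwek* is /k/ (a voiceless consonant), it takes -bep, giving *tuwekbep*.
Since the final sound of *amigeg* is /g/ (a voiced consonant), it takes -oto, giving *amigegoto*.
Since the final sound of *ne* is /e/ (a vowel), it takes -og, giving *neog*.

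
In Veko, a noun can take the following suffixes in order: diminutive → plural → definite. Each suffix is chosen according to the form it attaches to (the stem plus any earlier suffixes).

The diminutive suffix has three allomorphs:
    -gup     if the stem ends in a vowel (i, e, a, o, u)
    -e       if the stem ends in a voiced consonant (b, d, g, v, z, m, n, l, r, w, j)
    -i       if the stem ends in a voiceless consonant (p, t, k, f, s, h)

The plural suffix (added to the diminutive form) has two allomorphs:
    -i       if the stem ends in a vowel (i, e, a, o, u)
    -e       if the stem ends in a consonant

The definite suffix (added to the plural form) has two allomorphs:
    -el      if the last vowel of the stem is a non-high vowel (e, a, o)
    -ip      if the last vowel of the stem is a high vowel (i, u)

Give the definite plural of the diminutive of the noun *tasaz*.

tasazeiip

*tasaz*: final sound = /z/, a voiced consonant → -e → *tasaze*.
The diminutive form *tasaze* — final sound /e/ (a vowel) → -i → *tasazei*.
The last vowel of the plural form *tasazei* is /i/, which is a high vowel, so the definite suffix is -ip, giving *tasazeiip*.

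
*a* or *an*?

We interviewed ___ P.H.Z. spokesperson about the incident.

a

The indefinite article is chosen by the initial *sound* of the following word, not its spelling.
The initialism *P.H.Z.* is read letter by letter; the first letter, P, is pronounced /piː/, which begins with a consonant sound.
So the article is *a*: We interviewed a P.H.Z. spokesperson about the incident.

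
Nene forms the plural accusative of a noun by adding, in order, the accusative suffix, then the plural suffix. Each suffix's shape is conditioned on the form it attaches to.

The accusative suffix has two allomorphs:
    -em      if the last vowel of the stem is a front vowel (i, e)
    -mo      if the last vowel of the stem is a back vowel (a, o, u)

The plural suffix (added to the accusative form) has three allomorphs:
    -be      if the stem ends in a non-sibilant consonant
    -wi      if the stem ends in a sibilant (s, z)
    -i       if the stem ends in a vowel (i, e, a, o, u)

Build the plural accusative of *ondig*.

The last vowel of *ondig* is /i/, which is a front vowel, so the accusative suffix is -em, giving *ondigem*.
The final sound of the accusative form *ondigem* is /m/, which is a non-sibilant consonant, so the plural suffix is -be, giving *ondigembe*.

ondigembe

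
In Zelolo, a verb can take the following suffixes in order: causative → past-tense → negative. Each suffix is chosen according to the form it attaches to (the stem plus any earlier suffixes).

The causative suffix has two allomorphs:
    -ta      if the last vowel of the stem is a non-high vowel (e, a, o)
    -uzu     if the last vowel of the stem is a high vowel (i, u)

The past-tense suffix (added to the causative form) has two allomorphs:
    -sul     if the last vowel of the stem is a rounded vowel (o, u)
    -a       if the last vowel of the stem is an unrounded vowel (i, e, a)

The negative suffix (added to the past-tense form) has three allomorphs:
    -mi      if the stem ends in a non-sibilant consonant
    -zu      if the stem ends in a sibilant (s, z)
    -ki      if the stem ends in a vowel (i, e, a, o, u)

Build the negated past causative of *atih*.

atihuzusulmi

*atih* — last vowel /i/ (a high vowel) → -uzu → *atihuzu*.
The last vowel of the causative form *atihuzu* is /u/, which is a rounded vowel, so the past-tense suffix is -sul, giving *atihuzusul*.
The past-tense form *atihuzusul* — final sound /l/ (a non-sibilant consonant) → -mi → *atihuzusulmi*.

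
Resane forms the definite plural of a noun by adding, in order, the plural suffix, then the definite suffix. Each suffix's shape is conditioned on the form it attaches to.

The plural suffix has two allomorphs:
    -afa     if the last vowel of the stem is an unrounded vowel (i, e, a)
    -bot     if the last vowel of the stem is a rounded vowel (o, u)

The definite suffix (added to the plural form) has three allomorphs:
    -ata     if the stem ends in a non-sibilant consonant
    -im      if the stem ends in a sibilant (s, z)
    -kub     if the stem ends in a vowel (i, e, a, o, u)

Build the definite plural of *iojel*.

iojelafakub

*iojel* — last vowel /e/ (an unrounded vowel) → -afa → *iojelafa*.
The final sound of the plural form *iojelafa* is /a/, which is a vowel, so the definite suffix is -kub, giving *iojelafakub*.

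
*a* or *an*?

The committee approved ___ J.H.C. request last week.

The indefinite article is chosen by the initial *sound* of the following word, not its spelling.
The initialism *J.H.C.* is read letter by letter; the first letter, J, is pronounced /dʒeɪ/, which begins with a consonant sound.
So the article is *a*: The committee approved a J.H.C. request last week.

a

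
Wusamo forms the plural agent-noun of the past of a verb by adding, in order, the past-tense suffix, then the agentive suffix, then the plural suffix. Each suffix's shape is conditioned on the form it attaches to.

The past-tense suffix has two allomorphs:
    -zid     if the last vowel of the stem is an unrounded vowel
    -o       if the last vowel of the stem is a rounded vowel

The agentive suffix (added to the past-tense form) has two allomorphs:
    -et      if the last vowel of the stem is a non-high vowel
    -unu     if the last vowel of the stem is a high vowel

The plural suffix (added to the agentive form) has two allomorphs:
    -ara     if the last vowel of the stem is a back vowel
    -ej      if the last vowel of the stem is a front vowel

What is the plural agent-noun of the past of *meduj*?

The last vowel of *meduj* is /u/, which is a rounded vowel, so the past-tense suffix is -o, giving *medujo*.
The past-tense form *medujo*: last vowel = /o/, a non-high vowel → -et → *medujoet*.
Since the last vowel of the agentive form *medujoet* is /e/ (a front vowel), it takes -ej, giving *medujoetej*.

medujoetej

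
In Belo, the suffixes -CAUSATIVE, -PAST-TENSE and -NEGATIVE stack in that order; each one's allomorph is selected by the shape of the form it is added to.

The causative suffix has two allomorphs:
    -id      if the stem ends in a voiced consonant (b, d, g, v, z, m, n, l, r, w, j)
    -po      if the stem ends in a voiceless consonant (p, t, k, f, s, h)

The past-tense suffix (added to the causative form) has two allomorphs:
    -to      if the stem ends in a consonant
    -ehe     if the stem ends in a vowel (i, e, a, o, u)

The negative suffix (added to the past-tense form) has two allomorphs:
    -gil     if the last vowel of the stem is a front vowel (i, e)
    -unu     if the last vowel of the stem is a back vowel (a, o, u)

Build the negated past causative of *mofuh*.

mofuhpoehegil

*mofuh* — final consonant /h/ (voiceless) → -po → *mofuhpo*.
Since the final sound of the causative form *mofuhpo* is /o/ (a vowel), it takes -ehe, giving *mofuhpoehe*.
Since the last vowel of the past-tense form *mofuhpoehe* is /e/ (a front vowel), it takes -gil, giving *mofuhpoehegil*.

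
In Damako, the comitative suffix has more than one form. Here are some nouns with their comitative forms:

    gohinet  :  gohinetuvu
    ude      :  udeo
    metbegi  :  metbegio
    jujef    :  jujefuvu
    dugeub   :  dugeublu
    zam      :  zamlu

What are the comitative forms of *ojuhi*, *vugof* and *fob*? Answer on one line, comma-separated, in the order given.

ojuhio, vugofuvu, foblu

The pattern is voicing of the final sound: -uvu when the stem ends in a voiceless consonant (*gohinet*, *jujef*); -lu when the stem ends in a voiced consonant (*dugeub*, *zam*); -o when the stem ends in a vowel (*ude*, *metbegi*).
The final sound of *ojuhi* is /i/, which is a vowel, so the suffix is -o, giving *ojuhio*.
The final sound of *vugof* is /f/, which is a voiceless consonant, so the suffix is -uvu, giving *vugofuvu*.
Since the final sound of *fob* is /b/ (a voiced consonant), it takes -lu, giving *foblu*.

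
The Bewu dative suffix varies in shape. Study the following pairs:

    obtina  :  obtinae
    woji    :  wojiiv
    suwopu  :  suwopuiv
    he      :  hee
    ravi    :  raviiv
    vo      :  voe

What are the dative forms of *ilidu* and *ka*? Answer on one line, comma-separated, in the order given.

The suffix is conditioned by the last vowel: -iv when the last vowel of the stem is a high vowel (*woji*, *suwopu*, *ravi*); -e when the last vowel of the stem is a non-high vowel (*obtina*, *he*, *vo*).
The last vowel of *ilidu* is /u/, which is a high vowel, so the suffix is -iv, giving *iliduiv*.
*ka*: last vowel = /a/, a non-high vowel → -e → *kae*.

iliduiv, kae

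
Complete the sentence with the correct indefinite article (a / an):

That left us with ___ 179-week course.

a

The indefinite article is chosen by the initial *sound* of the following word, not its spelling.
The number *179* is spoken "one hundred …", beginning with /wʌn/ — a consonant sound.
So the article is *a*: That left us with a 179-week course.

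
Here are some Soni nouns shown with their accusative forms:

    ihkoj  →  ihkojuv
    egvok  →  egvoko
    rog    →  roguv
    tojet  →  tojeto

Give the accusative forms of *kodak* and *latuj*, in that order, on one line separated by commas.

The suffix is conditioned by the final consonant: -o when the stem ends in a voiceless consonant (*egvok*, *tojet*); -uv when the stem ends in a voiced consonant (*ihkoj*, *rog*).
Since the final consonant of *kodak* is /k/ (voiceless), it takes -o, giving *kodako*.
*latuj*: final consonant = /j/, voiced → -uv → *latujuv*.

kodako, latujuv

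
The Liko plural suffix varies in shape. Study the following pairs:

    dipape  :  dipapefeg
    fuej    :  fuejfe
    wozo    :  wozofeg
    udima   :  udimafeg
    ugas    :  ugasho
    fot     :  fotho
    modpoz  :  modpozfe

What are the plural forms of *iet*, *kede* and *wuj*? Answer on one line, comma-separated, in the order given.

ietho, kedefeg, wujfe

The pattern is voicing of the final sound: -ho when the stem ends in a voiceless consonant (*ugas*, *fot*); -fe when the stem ends in a voiced consonant (*fuej*, *modpoz*); -feg when the stem ends in a vowel (*dipape*, *wozo*, *udima*).
*iet*: final sound = /t/, a voiceless consonant → -ho → *ietho*.
The final sound of *kede* is /e/, which is a vowel, so the suffix is -feg, giving *kedefeg*.
*wuj*: final sound = /j/, a voiced consonant → -fe → *wujfe*.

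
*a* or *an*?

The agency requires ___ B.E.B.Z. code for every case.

a

The indefinite article is chosen by the initial *sound* of the following word, not its spelling.
The initialism *B.E.B.Z.* is read letter by letter; the first letter, B, is pronounced /biː/, which begins with a consonant sound.
So the article is *a*: The agency requires a B.E.B.Z. code for every case.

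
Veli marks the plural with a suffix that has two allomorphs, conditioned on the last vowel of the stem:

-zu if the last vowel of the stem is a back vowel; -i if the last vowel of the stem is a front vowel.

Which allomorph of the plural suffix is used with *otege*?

The last vowel of *otege* is /e/, which is a front vowel, so the suffix is -i.

-i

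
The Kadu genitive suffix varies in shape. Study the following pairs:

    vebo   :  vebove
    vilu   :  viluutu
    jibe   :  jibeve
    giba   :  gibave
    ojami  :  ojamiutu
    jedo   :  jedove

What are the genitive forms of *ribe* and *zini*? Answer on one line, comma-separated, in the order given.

ribeve, ziniutu

Looking at the last vowel of each stem: -utu when the last vowel of the stem is a high vowel (*vilu*, *ojami*); -ve when the last vowel of the stem is a non-high vowel (*vebo*, *jibe*, *giba*, *jedo*).
*ribe* — last vowel /e/ (a non-high vowel) → -ve → *ribeve*.
Since the last vowel of *zini* is /i/ (a high vowel), it takes -utu, giving *ziniutu*.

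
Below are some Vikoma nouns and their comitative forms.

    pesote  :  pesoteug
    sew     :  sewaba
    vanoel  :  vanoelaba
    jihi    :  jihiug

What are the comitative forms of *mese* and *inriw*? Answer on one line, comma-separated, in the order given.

meseug, inriwaba

The pattern is consonant vs. vowel: -aba when the stem ends in a consonant (*sew*, *vanoel*); -ug when the stem ends in a vowel (*pesote*, *jihi*).
*mese*: final sound = /e/, a vowel → -ug → *meseug*.
The final sound of *inriw* is /w/, which is a consonant, so the suffix is -aba, giving *inriwaba*.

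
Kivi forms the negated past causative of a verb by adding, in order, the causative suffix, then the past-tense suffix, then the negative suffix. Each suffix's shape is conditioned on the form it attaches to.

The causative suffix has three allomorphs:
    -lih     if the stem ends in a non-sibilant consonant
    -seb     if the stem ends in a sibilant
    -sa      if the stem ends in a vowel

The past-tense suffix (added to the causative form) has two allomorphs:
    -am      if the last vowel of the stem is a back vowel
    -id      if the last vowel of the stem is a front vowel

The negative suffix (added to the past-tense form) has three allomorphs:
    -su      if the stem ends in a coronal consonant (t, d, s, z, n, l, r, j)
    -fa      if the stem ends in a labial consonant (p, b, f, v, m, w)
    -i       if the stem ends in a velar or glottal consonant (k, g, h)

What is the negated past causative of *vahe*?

vahesaamfa

*vahe* — final sound /e/ (a vowel) → -sa → *vahesa*.
The causative form *vahesa*: last vowel = /a/, a back vowel → -am → *vahesaam*.
The final consonant of the past-tense form *vahesaam* is /m/, which is labial, so the negative suffix is -fa, giving *vahesaamfa*.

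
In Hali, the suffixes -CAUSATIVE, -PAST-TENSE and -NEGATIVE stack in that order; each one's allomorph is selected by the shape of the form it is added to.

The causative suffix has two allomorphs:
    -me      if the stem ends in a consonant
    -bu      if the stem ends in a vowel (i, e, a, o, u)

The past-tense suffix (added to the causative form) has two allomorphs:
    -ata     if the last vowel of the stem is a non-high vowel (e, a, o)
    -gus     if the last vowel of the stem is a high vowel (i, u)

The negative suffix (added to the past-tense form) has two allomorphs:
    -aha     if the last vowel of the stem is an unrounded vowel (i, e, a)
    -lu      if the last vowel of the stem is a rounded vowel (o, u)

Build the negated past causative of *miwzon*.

Since the final sound of *miwzon* is /n/ (a consonant), it takes -me, giving *miwzonme*.
The last vowel of the causative form *miwzonme* is /e/, which is a non-high vowel, so the past-tense suffix is -ata, giving *miwzonmeata*.
The past-tense form *miwzonmeata*: last vowel = /a/, an unrounded vowel → -aha → *miwzonmeataaha*.

miwzonmeataaha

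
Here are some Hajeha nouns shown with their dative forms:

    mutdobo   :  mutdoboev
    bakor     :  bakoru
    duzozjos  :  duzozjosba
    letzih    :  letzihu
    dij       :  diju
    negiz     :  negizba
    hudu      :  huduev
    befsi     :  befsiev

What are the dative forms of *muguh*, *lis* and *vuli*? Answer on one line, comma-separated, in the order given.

muguhu, lisba, vuliev

The alternation tracks the final sound of the stem — -ba when the stem ends in a sibilant (*duzozjos*, *negiz*); -u when the stem ends in a non-sibilant consonant (*bakor*, *letzih*, *dij*); -ev when the stem ends in a vowel (*mutdobo*, *hudu*, *befsi*).
Since the final sound of *muguh* is /h/ (a non-sibilant consonant), it takes -u, giving *muguhu*.
*lis* — final sound /s/ (a sibilant) → -ba → *lisba*.
The final sound of *vuli* is /i/, which is a vowel, so the suffix is -ev, giving *vuliev*.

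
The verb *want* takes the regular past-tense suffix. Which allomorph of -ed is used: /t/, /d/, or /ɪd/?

The stem *want* ends in /t/ or /d/.
The -ed suffix is realized as /ɪd/ after /t, d/; as /t/ after other voiceless consonants; and as /d/ after other voiced sounds.
So -ed on *want* is pronounced /ɪd/.

/ɪd/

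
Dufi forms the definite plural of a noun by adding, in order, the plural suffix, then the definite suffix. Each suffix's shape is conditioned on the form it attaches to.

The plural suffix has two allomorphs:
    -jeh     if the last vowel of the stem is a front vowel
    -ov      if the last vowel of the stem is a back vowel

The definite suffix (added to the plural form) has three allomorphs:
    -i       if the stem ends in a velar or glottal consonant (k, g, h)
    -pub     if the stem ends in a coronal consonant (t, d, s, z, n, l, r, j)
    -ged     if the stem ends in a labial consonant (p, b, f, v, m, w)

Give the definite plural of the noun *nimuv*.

nimuvovged

The last vowel of *nimuv* is /u/, which is a back vowel, so the plural suffix is -ov, giving *nimuvov*.
Since the final consonant of the plural form *nimuvov* is /v/ (labial), it takes -ged, giving *nimuvovged*.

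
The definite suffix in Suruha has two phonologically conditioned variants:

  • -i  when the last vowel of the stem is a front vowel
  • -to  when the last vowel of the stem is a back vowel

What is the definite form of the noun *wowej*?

Since the last vowel of *wowej* is /e/ (a front vowel), it takes -i, giving *woweji*.

woweji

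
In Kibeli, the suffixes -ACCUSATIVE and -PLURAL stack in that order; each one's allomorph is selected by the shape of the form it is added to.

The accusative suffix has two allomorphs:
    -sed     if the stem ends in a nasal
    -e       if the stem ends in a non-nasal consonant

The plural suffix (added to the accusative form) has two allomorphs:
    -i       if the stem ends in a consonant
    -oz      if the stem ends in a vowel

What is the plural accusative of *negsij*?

*negsij*: final consonant = /j/, non-nasal → -e → *negsije*.
Since the final sound of the accusative form *negsije* is /e/ (a vowel), it takes -oz, giving *negsijeoz*.

negsijeoz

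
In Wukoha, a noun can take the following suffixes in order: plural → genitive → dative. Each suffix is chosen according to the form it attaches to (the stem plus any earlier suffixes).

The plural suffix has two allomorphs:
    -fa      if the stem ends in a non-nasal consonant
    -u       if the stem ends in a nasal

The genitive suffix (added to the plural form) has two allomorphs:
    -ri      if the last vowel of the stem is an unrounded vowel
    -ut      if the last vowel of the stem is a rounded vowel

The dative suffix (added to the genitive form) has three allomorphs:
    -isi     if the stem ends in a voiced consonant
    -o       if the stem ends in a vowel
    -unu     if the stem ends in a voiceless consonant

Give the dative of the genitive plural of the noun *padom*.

*padom*: final consonant = /m/, a nasal → -u → *padomu*.
The plural form *padomu*: last vowel = /u/, a rounded vowel → -ut → *padomuut*.
The final sound of the genitive form *padomuut* is /t/, which is a voiceless consonant, so the dative suffix is -unu, giving *padomuutunu*.

padomuutunu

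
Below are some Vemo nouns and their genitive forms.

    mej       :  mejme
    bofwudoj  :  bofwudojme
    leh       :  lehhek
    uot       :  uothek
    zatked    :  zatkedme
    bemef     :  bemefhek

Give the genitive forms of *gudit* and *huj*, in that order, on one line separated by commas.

gudithek, hujme

The alternation tracks the final consonant of the stem — -hek when the stem ends in a voiceless consonant (*leh*, *uot*, *bemef*); -me when the stem ends in a voiced consonant (*mej*, *bofwudoj*, *zatked*).
The final consonant of *gudit* is /t/, which is voiceless, so the suffix is -hek, giving *gudithek*.
Since the final consonant of *huj* is /j/ (voiced), it takes -me, giving *hujme*.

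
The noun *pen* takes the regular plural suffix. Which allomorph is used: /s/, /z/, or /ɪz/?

The stem *pen* ends in a voiced non-sibilant sound.
The plural suffix surfaces as /ɪz/ after sibilants, /s/ after other voiceless consonants, and /z/ after other voiced sounds.
So the plural -s on *pen* is pronounced /z/.

/z/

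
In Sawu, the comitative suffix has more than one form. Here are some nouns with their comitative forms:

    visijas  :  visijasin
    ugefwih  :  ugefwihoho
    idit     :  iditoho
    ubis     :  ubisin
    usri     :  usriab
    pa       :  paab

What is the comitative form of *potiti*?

The suffix is conditioned by the final sound: -in when the stem ends in a sibilant (*visijas*, *ubis*); -oho when the stem ends in a non-sibilant consonant (*ugefwih*, *idit*); -ab when the stem ends in a vowel (*usri*, *pa*).
The final sound of *potiti* is /i/, which is a vowel, so the suffix is -ab, giving *potitiab*.

potitiab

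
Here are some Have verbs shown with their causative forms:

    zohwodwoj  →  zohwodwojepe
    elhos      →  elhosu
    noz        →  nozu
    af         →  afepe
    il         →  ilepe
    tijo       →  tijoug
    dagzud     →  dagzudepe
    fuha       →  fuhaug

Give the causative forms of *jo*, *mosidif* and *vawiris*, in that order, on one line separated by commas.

joug, mosidifepe, vawirisu

Looking at the final sound of each stem: -u when the stem ends in a sibilant (*elhos*, *noz*); -epe when the stem ends in a non-sibilant consonant (*zohwodwoj*, *af*, *il*, *dagzud*); -ug when the stem ends in a vowel (*tijo*, *fuha*).
The final sound of *jo* is /o/, which is a vowel, so the suffix is -ug, giving *joug*.
*mosidif* — final sound /f/ (a non-sibilant consonant) → -epe → *mosidifepe*.
The final sound of *vawiris* is /s/, which is a sibilant, so the suffix is -u, giving *vawirisu*.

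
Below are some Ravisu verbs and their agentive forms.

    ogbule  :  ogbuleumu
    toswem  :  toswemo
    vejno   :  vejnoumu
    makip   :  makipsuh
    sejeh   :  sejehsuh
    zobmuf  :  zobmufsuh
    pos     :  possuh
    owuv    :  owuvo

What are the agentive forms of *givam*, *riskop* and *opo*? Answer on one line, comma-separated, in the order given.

givamo, riskopsuh, opoumu

The suffix is conditioned by the final sound: -suh when the stem ends in a voiceless consonant (*makip*, *sejeh*, *zobmuf*, *pos*); -o when the stem ends in a voiced consonant (*toswem*, *owuv*); -umu when the stem ends in a vowel (*ogbule*, *vejno*).
*givam*: final sound = /m/, a voiced consonant → -o → *givamo*.
*riskop* — final sound /p/ (a voiceless consonant) → -suh → *riskopsuh*.
*opo*: final sound = /o/, a vowel → -umu → *opoumu*.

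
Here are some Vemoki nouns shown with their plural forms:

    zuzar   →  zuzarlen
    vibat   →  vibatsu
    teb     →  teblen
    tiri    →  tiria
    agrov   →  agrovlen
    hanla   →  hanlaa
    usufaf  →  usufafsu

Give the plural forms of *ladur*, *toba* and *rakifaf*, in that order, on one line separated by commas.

ladurlen, tobaa, rakifafsu

Looking at the final sound of each stem: -su when the stem ends in a voiceless consonant (*vibat*, *usufaf*); -len when the stem ends in a voiced consonant (*zuzar*, *teb*, *agrov*); -a when the stem ends in a vowel (*tiri*, *hanla*).
*ladur* — final sound /r/ (a voiced consonant) → -len → *ladurlen*.
*toba*: final sound = /a/, a vowel → -a → *tobaa*.
*rakifaf*: final sound = /f/, a voiceless consonant → -su → *rakifafsu*.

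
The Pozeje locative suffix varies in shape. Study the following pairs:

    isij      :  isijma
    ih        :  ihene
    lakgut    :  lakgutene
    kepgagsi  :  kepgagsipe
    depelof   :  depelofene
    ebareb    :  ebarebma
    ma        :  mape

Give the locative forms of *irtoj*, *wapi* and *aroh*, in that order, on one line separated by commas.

Looking at the final sound of each stem: -ene when the stem ends in a voiceless consonant (*ih*, *lakgut*, *depelof*); -ma when the stem ends in a voiced consonant (*isij*, *ebareb*); -pe when the stem ends in a vowel (*kepgagsi*, *ma*).
*irtoj* — final sound /j/ (a voiced consonant) → -ma → *irtojma*.
Since the final sound of *wapi* is /i/ (a vowel), it takes -pe, giving *wapipe*.
*aroh*: final sound = /h/, a voiceless consonant → -ene → *arohene*.

irtojma, wapipe, arohene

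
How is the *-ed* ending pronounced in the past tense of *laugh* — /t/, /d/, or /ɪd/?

The stem *laugh* ends in a voiceless consonant other than /t/.
The -ed suffix is realized as /ɪd/ after /t, d/; as /t/ after other voiceless consonants; and as /d/ after other voiced sounds.
So -ed on *laugh* is pronounced /t/.

/t/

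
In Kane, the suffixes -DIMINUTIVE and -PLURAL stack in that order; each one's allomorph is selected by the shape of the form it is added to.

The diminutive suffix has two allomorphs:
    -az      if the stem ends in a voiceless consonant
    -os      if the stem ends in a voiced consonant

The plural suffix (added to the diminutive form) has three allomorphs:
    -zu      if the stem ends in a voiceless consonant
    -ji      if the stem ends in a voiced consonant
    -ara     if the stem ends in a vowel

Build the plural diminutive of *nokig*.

*nokig* — final consonant /g/ (voiced) → -os → *nokigos*.
The diminutive form *nokigos*: final sound = /s/, a voiceless consonant → -zu → *nokigoszu*.

nokigoszu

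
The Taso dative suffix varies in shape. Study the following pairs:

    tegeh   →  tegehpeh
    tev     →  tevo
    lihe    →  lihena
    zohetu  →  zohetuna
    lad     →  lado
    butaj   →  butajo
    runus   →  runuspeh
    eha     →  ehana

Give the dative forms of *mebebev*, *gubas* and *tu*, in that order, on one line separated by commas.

mebebevo, gubaspeh, tuna

Looking at the final sound of each stem: -peh when the stem ends in a voiceless consonant (*tegeh*, *runus*); -o when the stem ends in a voiced consonant (*tev*, *lad*, *butaj*); -na when the stem ends in a vowel (*lihe*, *zohetu*, *eha*).
The final sound of *mebebev* is /v/, which is a voiced consonant, so the suffix is -o, giving *mebebevo*.
*gubas*: final sound = /s/, a voiceless consonant → -peh → *gubaspeh*.
*tu*: final sound = /u/, a vowel → -na → *tuna*.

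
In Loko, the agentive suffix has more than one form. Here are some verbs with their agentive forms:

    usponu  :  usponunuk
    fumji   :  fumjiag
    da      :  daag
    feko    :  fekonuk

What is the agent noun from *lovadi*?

lovadiag

The pattern is rounding harmony: -nuk when the last vowel of the stem is a rounded vowel (*usponu*, *feko*); -ag when the last vowel of the stem is an unrounded vowel (*fumji*, *da*).
Since the last vowel of *lovadi* is /i/ (an unrounded vowel), it takes -ag, giving *lovadiag*.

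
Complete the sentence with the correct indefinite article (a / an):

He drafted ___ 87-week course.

an

The indefinite article is chosen by the initial *sound* of the following word, not its spelling.
The number *87* is spoken "eighty-…", beginning with /ˈeɪti/ — a vowel sound.
So the article is *an*: He drafted an 87-week course.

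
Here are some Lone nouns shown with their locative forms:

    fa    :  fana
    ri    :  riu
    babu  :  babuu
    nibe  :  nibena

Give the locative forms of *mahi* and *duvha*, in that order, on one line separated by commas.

The alternation tracks the last vowel of the stem — -u when the last vowel of the stem is a high vowel (*ri*, *babu*); -na when the last vowel of the stem is a non-high vowel (*fa*, *nibe*).
*mahi* — last vowel /i/ (a high vowel) → -u → *mahiu*.
*duvha*: last vowel = /a/, a non-high vowel → -na → *duvhana*.

mahiu, duvhana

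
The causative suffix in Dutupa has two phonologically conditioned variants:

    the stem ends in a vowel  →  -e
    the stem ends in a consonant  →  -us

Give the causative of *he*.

Since the final sound of *he* is /e/ (a vowel), it takes -e, giving *hee*.

hee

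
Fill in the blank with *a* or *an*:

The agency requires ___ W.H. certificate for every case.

a

The indefinite article is chosen by the initial *sound* of the following word, not its spelling.
The initialism *W.H.* is read letter by letter; the first letter, W, is pronounced /ˈdʌbəl.juː/, which begins with a consonant sound.
So the article is *a*: The agency requires a W.H. certificate for every case.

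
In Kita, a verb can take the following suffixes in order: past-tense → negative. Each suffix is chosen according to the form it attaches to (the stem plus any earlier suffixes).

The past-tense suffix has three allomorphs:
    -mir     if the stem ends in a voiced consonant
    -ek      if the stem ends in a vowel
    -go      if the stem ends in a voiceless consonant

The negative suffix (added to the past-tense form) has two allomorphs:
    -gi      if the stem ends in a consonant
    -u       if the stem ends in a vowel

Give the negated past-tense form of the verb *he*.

*he*: final sound = /e/, a vowel → -ek → *heek*.
The past-tense form *heek* — final sound /k/ (a consonant) → -gi → *heekgi*.

heekgi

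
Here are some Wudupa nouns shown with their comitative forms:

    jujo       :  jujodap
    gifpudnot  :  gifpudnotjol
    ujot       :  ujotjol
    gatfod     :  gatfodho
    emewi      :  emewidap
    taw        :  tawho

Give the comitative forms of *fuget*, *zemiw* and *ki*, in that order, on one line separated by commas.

fugetjol, zemiwho, kidap

The alternation tracks the final sound of the stem — -jol when the stem ends in a voiceless consonant (*gifpudnot*, *ujot*); -ho when the stem ends in a voiced consonant (*gatfod*, *taw*); -dap when the stem ends in a vowel (*jujo*, *emewi*).
Since the final sound of *fuget* is /t/ (a voiceless consonant), it takes -jol, giving *fugetjol*.
The final sound of *zemiw* is /w/, which is a voiced consonant, so the suffix is -ho, giving *zemiwho*.
*ki*: final sound = /i/, a vowel → -dap → *kidap*.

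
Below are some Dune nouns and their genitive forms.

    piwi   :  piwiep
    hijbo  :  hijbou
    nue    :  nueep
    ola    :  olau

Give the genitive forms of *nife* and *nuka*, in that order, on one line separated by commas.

nifeep, nukau

The pattern is front/back vowel harmony: -ep when the last vowel of the stem is a front vowel (*piwi*, *nue*); -u when the last vowel of the stem is a back vowel (*hijbo*, *ola*).
The last vowel of *nife* is /e/, which is a front vowel, so the suffix is -ep, giving *nifeep*.
*nuka*: last vowel = /a/, a back vowel → -u → *nukau*.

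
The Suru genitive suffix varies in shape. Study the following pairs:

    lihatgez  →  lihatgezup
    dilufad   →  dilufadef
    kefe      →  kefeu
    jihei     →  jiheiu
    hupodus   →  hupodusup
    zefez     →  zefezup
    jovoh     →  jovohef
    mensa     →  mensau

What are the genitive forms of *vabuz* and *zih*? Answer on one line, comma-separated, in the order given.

vabuzup, zihef

The pattern is sibilance of the final sound: -up when the stem ends in a sibilant (*lihatgez*, *hupodus*, *zefez*); -ef when the stem ends in a non-sibilant consonant (*dilufad*, *jovoh*); -u when the stem ends in a vowel (*kefe*, *jihei*, *mensa*).
Since the final sound of *vabuz* is /z/ (a sibilant), it takes -up, giving *vabuzup*.
Since the final sound of *zih* is /h/ (a non-sibilant consonant), it takes -ef, giving *zihef*.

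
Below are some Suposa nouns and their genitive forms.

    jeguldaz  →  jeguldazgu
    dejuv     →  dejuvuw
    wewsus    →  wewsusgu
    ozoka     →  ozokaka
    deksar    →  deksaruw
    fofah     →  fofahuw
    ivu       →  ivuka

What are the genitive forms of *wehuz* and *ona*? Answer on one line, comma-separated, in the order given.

The alternation tracks the final sound of the stem — -gu when the stem ends in a sibilant (*jeguldaz*, *wewsus*); -uw when the stem ends in a non-sibilant consonant (*dejuv*, *deksar*, *fofah*); -ka when the stem ends in a vowel (*ozoka*, *ivu*).
The final sound of *wehuz* is /z/, which is a sibilant, so the suffix is -gu, giving *wehuzgu*.
*ona*: final sound = /a/, a vowel → -ka → *onaka*.

wehuzgu, onaka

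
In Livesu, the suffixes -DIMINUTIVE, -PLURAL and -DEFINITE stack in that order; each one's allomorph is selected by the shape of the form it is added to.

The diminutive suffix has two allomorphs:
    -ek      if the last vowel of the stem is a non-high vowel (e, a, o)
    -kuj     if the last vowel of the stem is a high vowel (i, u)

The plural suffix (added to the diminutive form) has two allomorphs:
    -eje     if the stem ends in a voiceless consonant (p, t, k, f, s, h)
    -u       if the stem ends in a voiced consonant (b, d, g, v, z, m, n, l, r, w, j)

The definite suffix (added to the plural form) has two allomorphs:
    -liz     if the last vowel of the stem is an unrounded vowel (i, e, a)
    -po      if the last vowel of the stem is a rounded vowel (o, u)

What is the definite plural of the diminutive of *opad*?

opadekejeliz

*opad*: last vowel = /a/, a non-high vowel → -ek → *opadek*.
Since the final consonant of the diminutive form *opadek* is /k/ (voiceless), it takes -eje, giving *opadekeje*.
The plural form *opadekeje*: last vowel = /e/, an unrounded vowel → -liz → *opadekejeliz*.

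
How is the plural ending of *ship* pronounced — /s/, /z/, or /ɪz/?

The stem *ship* ends in a voiceless non-sibilant consonant.
The plural suffix surfaces as /ɪz/ after sibilants, /s/ after other voiceless consonants, and /z/ after other voiced sounds.
So the plural -s on *ship* is pronounced /s/.

/s/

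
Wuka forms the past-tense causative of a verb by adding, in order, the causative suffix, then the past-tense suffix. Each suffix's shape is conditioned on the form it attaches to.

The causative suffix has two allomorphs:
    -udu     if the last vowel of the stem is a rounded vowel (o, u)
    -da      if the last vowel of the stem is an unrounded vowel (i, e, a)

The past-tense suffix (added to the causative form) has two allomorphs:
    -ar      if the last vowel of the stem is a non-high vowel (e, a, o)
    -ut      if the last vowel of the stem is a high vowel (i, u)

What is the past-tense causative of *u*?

Since the last vowel of *u* is /u/ (a rounded vowel), it takes -udu, giving *uudu*.
The causative form *uudu*: last vowel = /u/, a high vowel → -ut → *uuduut*.

uuduut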